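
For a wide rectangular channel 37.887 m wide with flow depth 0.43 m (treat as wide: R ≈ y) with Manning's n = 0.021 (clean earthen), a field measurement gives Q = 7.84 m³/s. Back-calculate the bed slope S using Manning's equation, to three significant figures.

A = b·y = 37.887 × 0.43 = 16.29 m²
Wide channel: R ≈ y = 0.43 m
S = (Q·n / (1·A·R^(2/3)))² = (7.84×0.021 / (1×16.29×0.5697))² = 0.0003147

0.000315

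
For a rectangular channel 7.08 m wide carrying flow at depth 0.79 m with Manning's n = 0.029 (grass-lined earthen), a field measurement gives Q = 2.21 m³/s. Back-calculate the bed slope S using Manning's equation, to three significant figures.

0.000235

A = b·y = 7.08 × 0.79 = 5.593 m²
P = b + 2y = 7.08 + 2×0.79 = 8.660 m
R = A/P = 5.593/8.660 = 0.6459 m
S = (Q·n / (1·A·R^(2/3)))² = (2.21×0.029 / (1×5.593×0.7472))² = 0.0002352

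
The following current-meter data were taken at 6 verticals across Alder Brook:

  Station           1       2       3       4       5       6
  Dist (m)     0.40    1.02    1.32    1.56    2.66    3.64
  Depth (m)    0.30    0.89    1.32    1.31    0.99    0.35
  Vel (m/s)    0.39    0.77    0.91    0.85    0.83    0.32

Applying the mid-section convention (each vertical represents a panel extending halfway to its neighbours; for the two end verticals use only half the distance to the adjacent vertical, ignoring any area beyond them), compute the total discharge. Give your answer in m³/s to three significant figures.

w_1 = (1.02 − 0.40)/2 = 0.31 m; q_1 = 0.39 × 0.30 × 0.31 = 0.03627 m³/s
w_2 = (1.32 − 0.40)/2 = 0.46 m; q_2 = 0.77 × 0.89 × 0.46 = 0.3152 m³/s
w_3 = (1.56 − 1.02)/2 = 0.27 m; q_3 = 0.91 × 1.32 × 0.27 = 0.3243 m³/s
w_4 = (2.66 − 1.32)/2 = 0.67 m; q_4 = 0.85 × 1.31 × 0.67 = 0.7460 m³/s
w_5 = (3.64 − 1.56)/2 = 1.04 m; q_5 = 0.83 × 0.99 × 1.04 = 0.8546 m³/s
w_6 = (3.64 − 2.66)/2 = 0.49 m; q_6 = 0.32 × 0.35 × 0.49 = 0.05488 m³/s
Q = Σ qᵢ = 2.331 m³/s

2.33 m³/s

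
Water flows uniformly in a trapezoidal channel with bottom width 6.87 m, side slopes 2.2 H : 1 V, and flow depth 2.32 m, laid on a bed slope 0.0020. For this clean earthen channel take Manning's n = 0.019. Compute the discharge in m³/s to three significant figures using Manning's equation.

A = (b + z·y)·y = (6.87 + 2.2×2.32)×2.32 = 27.78 m²
P = b + 2y√(1+z²) = 6.87 + 2×2.32×√(1+2.2²) = 18.08 m
R = A/P = 27.78/18.08 = 1.536 m
Q = (1/n)·A·R^(2/3)·S^(1/2) = (1/0.019) × 27.78 × 1.536^(2/3) × 0.0020^(1/2) = 87.05 m³/s

87.1 m³/s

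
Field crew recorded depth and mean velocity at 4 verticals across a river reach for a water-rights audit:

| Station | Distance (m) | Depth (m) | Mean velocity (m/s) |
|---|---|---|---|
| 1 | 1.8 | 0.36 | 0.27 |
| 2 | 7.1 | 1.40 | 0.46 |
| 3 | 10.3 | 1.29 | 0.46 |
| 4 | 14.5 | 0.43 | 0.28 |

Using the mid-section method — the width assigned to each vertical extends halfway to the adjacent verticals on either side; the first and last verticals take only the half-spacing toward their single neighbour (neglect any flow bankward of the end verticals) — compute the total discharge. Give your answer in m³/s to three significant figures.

w_1 = (7.1 − 1.8)/2 = 2.65 m; q_1 = 0.27 × 0.36 × 2.65 = 0.2576 m³/s
w_2 = (10.3 − 1.8)/2 = 4.25 m; q_2 = 0.46 × 1.40 × 4.25 = 2.737 m³/s
w_3 = (14.5 − 7.1)/2 = 3.7 m; q_3 = 0.46 × 1.29 × 3.7 = 2.196 m³/s
w_4 = (14.5 − 10.3)/2 = 2.1 m; q_4 = 0.28 × 0.43 × 2.1 = 0.2528 m³/s
Q = Σ qᵢ = 5.443 m³/s

5.44 m³/s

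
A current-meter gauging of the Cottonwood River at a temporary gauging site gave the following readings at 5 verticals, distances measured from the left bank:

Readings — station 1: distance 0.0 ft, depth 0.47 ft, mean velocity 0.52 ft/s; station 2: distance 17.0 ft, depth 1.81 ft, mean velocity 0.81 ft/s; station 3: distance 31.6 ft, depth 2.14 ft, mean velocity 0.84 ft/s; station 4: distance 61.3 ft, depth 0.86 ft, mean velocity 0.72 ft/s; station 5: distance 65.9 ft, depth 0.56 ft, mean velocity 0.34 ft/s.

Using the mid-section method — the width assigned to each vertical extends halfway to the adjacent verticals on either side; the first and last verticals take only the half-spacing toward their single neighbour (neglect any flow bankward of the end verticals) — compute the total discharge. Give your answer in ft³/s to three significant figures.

w_1 = (17.0 − 0.0)/2 = 8.5 ft; q_1 = 0.52 × 0.47 × 8.5 = 2.077 ft³/s
w_2 = (31.6 − 0.0)/2 = 15.8 ft; q_2 = 0.81 × 1.81 × 15.8 = 23.16 ft³/s
w_3 = (61.3 − 17.0)/2 = 22.15 ft; q_3 = 0.84 × 2.14 × 22.15 = 39.82 ft³/s
w_4 = (65.9 − 31.6)/2 = 17.15 ft; q_4 = 0.72 × 0.86 × 17.15 = 10.62 ft³/s
w_5 = (65.9 − 61.3)/2 = 2.3 ft; q_5 = 0.34 × 0.56 × 2.3 = 0.4379 ft³/s
Q = Σ qᵢ = 76.12 ft³/s

76.1 ft³/s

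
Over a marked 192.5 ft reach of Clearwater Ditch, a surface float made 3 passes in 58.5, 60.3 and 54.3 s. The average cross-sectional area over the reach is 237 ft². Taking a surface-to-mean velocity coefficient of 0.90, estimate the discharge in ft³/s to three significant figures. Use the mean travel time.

712 ft³/s

t̄ = (58.5 + 60.3 + 54.3) / 3 = 57.7 s
v_surface = L / t̄ = 192.5 / 57.7 = 3.336 ft/s
v_mean = 0.90 × 3.336 = 3.003 ft/s
Q = A × v_mean = 237 × 3.003 = 711.6 ft³/s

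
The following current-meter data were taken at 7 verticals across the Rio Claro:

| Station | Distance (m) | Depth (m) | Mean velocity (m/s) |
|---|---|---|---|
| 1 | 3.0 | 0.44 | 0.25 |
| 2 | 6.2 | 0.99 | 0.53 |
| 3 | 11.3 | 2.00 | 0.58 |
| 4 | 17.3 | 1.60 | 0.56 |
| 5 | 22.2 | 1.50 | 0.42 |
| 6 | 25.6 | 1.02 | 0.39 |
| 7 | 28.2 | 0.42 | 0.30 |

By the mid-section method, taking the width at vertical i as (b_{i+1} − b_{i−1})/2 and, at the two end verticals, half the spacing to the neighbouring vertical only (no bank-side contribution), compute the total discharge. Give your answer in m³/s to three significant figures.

w_1 = (6.2 − 3.0)/2 = 1.6 m; q_1 = 0.25 × 0.44 × 1.6 = 0.1760 m³/s
w_2 = (11.3 − 3.0)/2 = 4.15 m; q_2 = 0.53 × 0.99 × 4.15 = 2.178 m³/s
w_3 = (17.3 − 6.2)/2 = 5.55 m; q_3 = 0.58 × 2.00 × 5.55 = 6.438 m³/s
w_4 = (22.2 − 11.3)/2 = 5.45 m; q_4 = 0.56 × 1.60 × 5.45 = 4.883 m³/s
w_5 = (25.6 − 17.3)/2 = 4.15 m; q_5 = 0.42 × 1.50 × 4.15 = 2.615 m³/s
w_6 = (28.2 − 22.2)/2 = 3 m; q_6 = 0.39 × 1.02 × 3 = 1.193 m³/s
w_7 = (28.2 − 25.6)/2 = 1.3 m; q_7 = 0.30 × 0.42 × 1.3 = 0.1638 m³/s
Q = Σ qᵢ = 17.65 m³/s

17.6 m³/s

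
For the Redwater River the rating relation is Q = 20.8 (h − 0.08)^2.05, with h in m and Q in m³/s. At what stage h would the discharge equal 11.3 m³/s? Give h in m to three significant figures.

h − h₀ = (Q/C)^(1/b) = (11.3/20.8)^(1/2.05) = 0.7426 m
h = 0.08 + 0.7426 = 0.8226 m

0.823 m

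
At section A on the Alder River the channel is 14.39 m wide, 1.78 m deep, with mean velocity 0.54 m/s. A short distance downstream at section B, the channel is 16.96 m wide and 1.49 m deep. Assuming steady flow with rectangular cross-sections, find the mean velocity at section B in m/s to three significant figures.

Q = A₁V₁ = (14.39×1.78) × 0.54 = 13.83 m³/s
A₂ = 16.96 × 1.49 = 25.27 m²
V₂ = Q/A₂ = 13.83/25.27 = 0.5473 m/s

0.547 m/s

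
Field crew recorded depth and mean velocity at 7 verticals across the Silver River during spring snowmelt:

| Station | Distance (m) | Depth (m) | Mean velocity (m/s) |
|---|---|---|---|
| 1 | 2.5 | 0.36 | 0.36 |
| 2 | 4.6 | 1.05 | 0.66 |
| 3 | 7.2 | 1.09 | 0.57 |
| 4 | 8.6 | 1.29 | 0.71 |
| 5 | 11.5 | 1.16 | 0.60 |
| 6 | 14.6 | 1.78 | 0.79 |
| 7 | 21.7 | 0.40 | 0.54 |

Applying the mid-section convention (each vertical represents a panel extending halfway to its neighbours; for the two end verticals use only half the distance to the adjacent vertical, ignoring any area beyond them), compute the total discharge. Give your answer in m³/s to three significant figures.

w_1 = (4.6 − 2.5)/2 = 1.05 m; q_1 = 0.36 × 0.36 × 1.05 = 0.1361 m³/s
w_2 = (7.2 − 2.5)/2 = 2.35 m; q_2 = 0.66 × 1.05 × 2.35 = 1.629 m³/s
w_3 = (8.6 − 4.6)/2 = 2 m; q_3 = 0.57 × 1.09 × 2 = 1.243 m³/s
w_4 = (11.5 − 7.2)/2 = 2.15 m; q_4 = 0.71 × 1.29 × 2.15 = 1.969 m³/s
w_5 = (14.6 − 8.6)/2 = 3 m; q_5 = 0.60 × 1.16 × 3 = 2.088 m³/s
w_6 = (21.7 − 11.5)/2 = 5.1 m; q_6 = 0.79 × 1.78 × 5.1 = 7.172 m³/s
w_7 = (21.7 − 14.6)/2 = 3.55 m; q_7 = 0.54 × 0.40 × 3.55 = 0.7668 m³/s
Q = Σ qᵢ = 15.00 m³/s

15.0 m³/s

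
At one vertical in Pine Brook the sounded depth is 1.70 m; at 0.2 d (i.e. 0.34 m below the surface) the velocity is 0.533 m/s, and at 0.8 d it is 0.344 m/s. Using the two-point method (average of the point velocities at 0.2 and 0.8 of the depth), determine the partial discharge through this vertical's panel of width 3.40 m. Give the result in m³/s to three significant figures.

2.53 m³/s

v̄ = (0.533 + 0.344) / 2 = 0.4385 m/s
q = v̄ × d × w = 0.4385 × 1.70 × 3.40 = 2.535 m³/s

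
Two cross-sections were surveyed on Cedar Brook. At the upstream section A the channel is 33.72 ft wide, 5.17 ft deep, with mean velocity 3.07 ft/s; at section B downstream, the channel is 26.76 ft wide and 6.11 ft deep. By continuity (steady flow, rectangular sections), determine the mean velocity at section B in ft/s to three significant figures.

Q = A₁V₁ = (33.72×5.17) × 3.07 = 535.2 ft³/s
A₂ = 26.76 × 6.11 = 163.5 ft²
V₂ = Q/A₂ = 535.2/163.5 = 3.273 ft/s

3.27 ft/s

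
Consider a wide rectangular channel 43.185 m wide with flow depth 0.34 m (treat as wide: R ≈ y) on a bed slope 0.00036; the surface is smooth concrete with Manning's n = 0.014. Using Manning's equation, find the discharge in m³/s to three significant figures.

9.69 m³/s

A = b·y = 43.185 × 0.34 = 14.68 m²
Wide channel: R ≈ y = 0.34 m
Q = (1/n)·A·R^(2/3)·S^(1/2) = (1/0.014) × 14.68 × 0.3400^(2/3) × 0.00036^(1/2) = 9.694 m³/s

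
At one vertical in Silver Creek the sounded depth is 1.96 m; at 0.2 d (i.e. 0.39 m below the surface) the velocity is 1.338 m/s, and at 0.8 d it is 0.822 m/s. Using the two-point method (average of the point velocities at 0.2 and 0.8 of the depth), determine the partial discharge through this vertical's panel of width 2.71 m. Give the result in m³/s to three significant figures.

v̄ = (1.338 + 0.822) / 2 = 1.080 m/s
q = v̄ × d × w = 1.080 × 1.96 × 2.71 = 5.737 m³/s

5.74 m³/s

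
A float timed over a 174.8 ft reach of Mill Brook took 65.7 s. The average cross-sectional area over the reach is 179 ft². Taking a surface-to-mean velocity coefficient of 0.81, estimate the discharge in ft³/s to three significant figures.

386 ft³/s

v_surface = L / t̄ = 174.8 / 65.7 = 2.661 ft/s
v_mean = 0.81 × 2.661 = 2.155 ft/s
Q = A × v_mean = 179 × 2.155 = 385.8 ft³/s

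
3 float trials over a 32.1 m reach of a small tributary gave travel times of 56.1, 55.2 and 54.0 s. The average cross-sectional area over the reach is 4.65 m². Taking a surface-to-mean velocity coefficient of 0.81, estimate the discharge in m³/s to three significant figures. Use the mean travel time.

2.19 m³/s

t̄ = (56.1 + 55.2 + 54.0) / 3 = 55.1 s
v_surface = L / t̄ = 32.1 / 55.1 = 0.5826 m/s
v_mean = 0.81 × 0.5826 = 0.4719 m/s
Q = A × v_mean = 4.65 × 0.4719 = 2.194 m³/s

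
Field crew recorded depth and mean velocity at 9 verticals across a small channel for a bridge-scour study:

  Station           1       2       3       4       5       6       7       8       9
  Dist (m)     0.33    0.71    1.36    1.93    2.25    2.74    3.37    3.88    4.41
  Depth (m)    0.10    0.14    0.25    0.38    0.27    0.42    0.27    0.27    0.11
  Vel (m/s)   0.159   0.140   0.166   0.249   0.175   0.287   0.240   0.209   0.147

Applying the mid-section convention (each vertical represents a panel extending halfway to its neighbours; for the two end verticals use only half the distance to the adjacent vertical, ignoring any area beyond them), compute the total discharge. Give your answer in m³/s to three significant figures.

w_1 = (0.71 − 0.33)/2 = 0.19 m; q_1 = 0.159 × 0.10 × 0.19 = 0.003021 m³/s
w_2 = (1.36 − 0.33)/2 = 0.515 m; q_2 = 0.140 × 0.14 × 0.515 = 0.01009 m³/s
w_3 = (1.93 − 0.71)/2 = 0.61 m; q_3 = 0.166 × 0.25 × 0.61 = 0.02532 m³/s
w_4 = (2.25 − 1.36)/2 = 0.445 m; q_4 = 0.249 × 0.38 × 0.445 = 0.04211 m³/s
w_5 = (2.74 − 1.93)/2 = 0.405 m; q_5 = 0.175 × 0.27 × 0.405 = 0.01914 m³/s
w_6 = (3.37 − 2.25)/2 = 0.56 m; q_6 = 0.287 × 0.42 × 0.56 = 0.06750 m³/s
w_7 = (3.88 − 2.74)/2 = 0.57 m; q_7 = 0.240 × 0.27 × 0.57 = 0.03694 m³/s
w_8 = (4.41 − 3.37)/2 = 0.52 m; q_8 = 0.209 × 0.27 × 0.52 = 0.02934 m³/s
w_9 = (4.41 − 3.88)/2 = 0.265 m; q_9 = 0.147 × 0.11 × 0.265 = 0.004285 m³/s
Q = Σ qᵢ = 0.2377 m³/s

0.238 m³/s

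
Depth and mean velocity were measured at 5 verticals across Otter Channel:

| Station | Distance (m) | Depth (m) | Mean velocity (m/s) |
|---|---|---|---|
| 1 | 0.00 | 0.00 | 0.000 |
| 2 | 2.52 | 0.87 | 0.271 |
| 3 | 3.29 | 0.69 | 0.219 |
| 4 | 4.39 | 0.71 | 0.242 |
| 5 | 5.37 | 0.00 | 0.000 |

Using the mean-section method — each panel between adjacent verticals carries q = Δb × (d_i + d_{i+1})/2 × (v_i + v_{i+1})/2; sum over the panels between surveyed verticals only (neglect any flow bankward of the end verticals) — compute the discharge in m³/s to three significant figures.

Panel 1-2: Δb = 2.52 m, d̄ = (0.00+0.87)/2 = 0.435, v̄ = (0.000+0.271)/2 = 0.1355 → q = 2.52×0.435×0.1355 = 0.1485 m³/s
Panel 2-3: Δb = 0.77 m, d̄ = (0.87+0.69)/2 = 0.78, v̄ = (0.271+0.219)/2 = 0.245 → q = 0.77×0.78×0.245 = 0.1471 m³/s
Panel 3-4: Δb = 1.1 m, d̄ = (0.69+0.71)/2 = 0.7, v̄ = (0.219+0.242)/2 = 0.2305 → q = 1.1×0.7×0.2305 = 0.1775 m³/s
Panel 4-5: Δb = 0.98 m, d̄ = (0.71+0.00)/2 = 0.355, v̄ = (0.242+0.000)/2 = 0.121 → q = 0.98×0.355×0.121 = 0.04210 m³/s
Q = Σ q = 0.5153 m³/s

0.515 m³/s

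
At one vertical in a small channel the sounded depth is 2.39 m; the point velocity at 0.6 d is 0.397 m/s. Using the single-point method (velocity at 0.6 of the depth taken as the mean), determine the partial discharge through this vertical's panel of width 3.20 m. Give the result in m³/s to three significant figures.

v̄ = v₀.₆ = 0.397 m/s
q = v̄ × d × w = 0.3970 × 2.39 × 3.20 = 3.036 m³/s

3.04 m³/s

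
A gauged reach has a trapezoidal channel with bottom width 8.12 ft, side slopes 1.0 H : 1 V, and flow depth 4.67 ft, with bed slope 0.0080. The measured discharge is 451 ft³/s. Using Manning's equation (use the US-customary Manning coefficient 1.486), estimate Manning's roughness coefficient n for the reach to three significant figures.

A = (b + z·y)·y = (8.12 + 1.0×4.67)×4.67 = 59.73 ft²
P = b + 2y√(1+z²) = 8.12 + 2×4.67×√(1+1.0²) = 21.33 ft
R = A/P = 59.73/21.33 = 2.800 ft
n = (1.486/Q)·A·R^(2/3)·S^(1/2) = (1.486/451) × 59.73 × 1.987 × 0.08944 = 0.03497

0.0350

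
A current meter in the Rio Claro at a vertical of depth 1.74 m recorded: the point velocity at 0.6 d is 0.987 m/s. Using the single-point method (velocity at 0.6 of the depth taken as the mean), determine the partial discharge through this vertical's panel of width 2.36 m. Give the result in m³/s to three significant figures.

4.05 m³/s

v̄ = v₀.₆ = 0.987 m/s
q = v̄ × d × w = 0.9870 × 1.74 × 2.36 = 4.053 m³/s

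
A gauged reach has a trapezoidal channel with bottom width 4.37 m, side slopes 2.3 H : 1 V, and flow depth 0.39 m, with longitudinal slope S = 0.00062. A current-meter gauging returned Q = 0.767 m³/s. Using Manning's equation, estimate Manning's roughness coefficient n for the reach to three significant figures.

A = (b + z·y)·y = (4.37 + 2.3×0.39)×0.39 = 2.054 m²
P = b + 2y√(1+z²) = 4.37 + 2×0.39×√(1+2.3²) = 6.326 m
R = A/P = 2.054/6.326 = 0.3247 m
n = (1/Q)·A·R^(2/3)·S^(1/2) = (1/0.767) × 2.054 × 0.4724 × 0.02490 = 0.03150

0.0315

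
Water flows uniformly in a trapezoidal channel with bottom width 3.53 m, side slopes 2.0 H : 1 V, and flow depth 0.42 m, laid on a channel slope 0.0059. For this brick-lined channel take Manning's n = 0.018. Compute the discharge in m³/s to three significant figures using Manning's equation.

A = (b + z·y)·y = (3.53 + 2.0×0.42)×0.42 = 1.835 m²
P = b + 2y√(1+z²) = 3.53 + 2×0.42×√(1+2.0²) = 5.408 m
R = A/P = 1.835/5.408 = 0.3394 m
Q = (1/n)·A·R^(2/3)·S^(1/2) = (1/0.018) × 1.835 × 0.3394^(2/3) × 0.0059^(1/2) = 3.811 m³/s

3.81 m³/s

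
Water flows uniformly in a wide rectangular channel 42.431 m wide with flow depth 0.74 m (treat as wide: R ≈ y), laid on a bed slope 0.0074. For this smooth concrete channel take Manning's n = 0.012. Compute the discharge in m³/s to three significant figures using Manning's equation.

A = b·y = 42.431 × 0.74 = 31.40 m²
Wide channel: R ≈ y = 0.74 m
Q = (1/n)·A·R^(2/3)·S^(1/2) = (1/0.012) × 31.40 × 0.7400^(2/3) × 0.0074^(1/2) = 184.1 m³/s

184 m³/s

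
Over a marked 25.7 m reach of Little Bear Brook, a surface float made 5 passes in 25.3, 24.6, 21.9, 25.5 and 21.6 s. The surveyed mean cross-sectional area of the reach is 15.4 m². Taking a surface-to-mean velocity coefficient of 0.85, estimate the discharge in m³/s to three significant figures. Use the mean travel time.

14.1 m³/s

t̄ = (25.3 + 24.6 + 21.9 + 25.5 + 21.6) / 5 = 23.78 s
v_surface = L / t̄ = 25.7 / 23.78 = 1.081 m/s
v_mean = 0.85 × 1.081 = 0.9186 m/s
Q = A × v_mean = 15.4 × 0.9186 = 14.15 m³/s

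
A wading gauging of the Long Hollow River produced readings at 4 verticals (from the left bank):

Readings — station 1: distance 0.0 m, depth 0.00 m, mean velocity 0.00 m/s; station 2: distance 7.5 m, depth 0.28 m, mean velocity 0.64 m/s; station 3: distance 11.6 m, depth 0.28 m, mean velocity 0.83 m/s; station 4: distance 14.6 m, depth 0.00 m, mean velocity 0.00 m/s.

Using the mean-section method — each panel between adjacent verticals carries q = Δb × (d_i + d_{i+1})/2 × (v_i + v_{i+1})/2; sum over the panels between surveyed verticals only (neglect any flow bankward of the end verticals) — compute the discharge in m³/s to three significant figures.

1.35 m³/s

Panel 1-2: Δb = 7.5 m, d̄ = (0.00+0.28)/2 = 0.14, v̄ = (0.00+0.64)/2 = 0.32 → q = 7.5×0.14×0.32 = 0.3360 m³/s
Panel 2-3: Δb = 4.1 m, d̄ = (0.28+0.28)/2 = 0.28, v̄ = (0.64+0.83)/2 = 0.735 → q = 4.1×0.28×0.735 = 0.8438 m³/s
Panel 3-4: Δb = 3 m, d̄ = (0.28+0.00)/2 = 0.14, v̄ = (0.83+0.00)/2 = 0.415 → q = 3×0.14×0.415 = 0.1743 m³/s
Q = Σ q = 1.354 m³/s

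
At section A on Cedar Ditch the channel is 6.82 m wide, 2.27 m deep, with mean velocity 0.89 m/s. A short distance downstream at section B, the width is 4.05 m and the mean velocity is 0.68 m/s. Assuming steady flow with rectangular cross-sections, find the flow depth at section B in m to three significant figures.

5.00 m

Q = A₁V₁ = (6.82×2.27) × 0.89 = 13.78 m³/s
d₂ = Q/(b₂ V₂) = 13.78/(4.05×0.68) = 5.003 m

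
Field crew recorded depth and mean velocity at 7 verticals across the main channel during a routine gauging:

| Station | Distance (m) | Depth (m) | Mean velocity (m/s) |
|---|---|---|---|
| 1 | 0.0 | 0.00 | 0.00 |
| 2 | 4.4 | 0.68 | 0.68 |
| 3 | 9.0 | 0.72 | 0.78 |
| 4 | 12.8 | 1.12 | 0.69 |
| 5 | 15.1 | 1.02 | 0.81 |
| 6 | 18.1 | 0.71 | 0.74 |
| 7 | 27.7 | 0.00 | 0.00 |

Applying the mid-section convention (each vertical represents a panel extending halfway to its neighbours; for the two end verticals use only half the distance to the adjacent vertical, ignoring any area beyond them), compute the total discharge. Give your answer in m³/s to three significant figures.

12.3 m³/s

w_2 = (9.0 − 0.0)/2 = 4.5 m; q_2 = 0.68 × 0.68 × 4.5 = 2.081 m³/s
w_3 = (12.8 − 4.4)/2 = 4.2 m; q_3 = 0.78 × 0.72 × 4.2 = 2.359 m³/s
w_4 = (15.1 − 9.0)/2 = 3.05 m; q_4 = 0.69 × 1.12 × 3.05 = 2.357 m³/s
w_5 = (18.1 − 12.8)/2 = 2.65 m; q_5 = 0.81 × 1.02 × 2.65 = 2.189 m³/s
w_6 = (27.7 − 15.1)/2 = 6.3 m; q_6 = 0.74 × 0.71 × 6.3 = 3.310 m³/s
Stations 1, 7 contribute zero (depth or velocity is 0).
Q = Σ qᵢ = 12.30 m³/s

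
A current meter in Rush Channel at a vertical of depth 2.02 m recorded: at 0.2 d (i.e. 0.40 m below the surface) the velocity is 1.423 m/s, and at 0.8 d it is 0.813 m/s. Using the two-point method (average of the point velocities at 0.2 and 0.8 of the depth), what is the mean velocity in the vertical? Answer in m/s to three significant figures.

v̄ = (1.423 + 0.813) / 2 = 1.118 m/s

1.12 m/s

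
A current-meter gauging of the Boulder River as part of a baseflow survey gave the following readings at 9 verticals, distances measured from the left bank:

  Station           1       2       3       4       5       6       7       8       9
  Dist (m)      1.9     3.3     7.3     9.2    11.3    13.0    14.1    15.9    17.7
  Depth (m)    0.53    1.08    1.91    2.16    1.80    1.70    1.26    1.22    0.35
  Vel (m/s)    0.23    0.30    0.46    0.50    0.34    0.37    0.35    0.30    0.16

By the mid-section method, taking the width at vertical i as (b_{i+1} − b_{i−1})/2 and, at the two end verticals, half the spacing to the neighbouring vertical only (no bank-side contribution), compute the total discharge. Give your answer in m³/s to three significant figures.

9.10 m³/s

w_1 = (3.3 − 1.9)/2 = 0.7 m; q_1 = 0.23 × 0.53 × 0.7 = 0.08533 m³/s
w_2 = (7.3 − 1.9)/2 = 2.7 m; q_2 = 0.30 × 1.08 × 2.7 = 0.8748 m³/s
w_3 = (9.2 − 3.3)/2 = 2.95 m; q_3 = 0.46 × 1.91 × 2.95 = 2.592 m³/s
w_4 = (11.3 − 7.3)/2 = 2 m; q_4 = 0.50 × 2.16 × 2 = 2.160 m³/s
w_5 = (13.0 − 9.2)/2 = 1.9 m; q_5 = 0.34 × 1.80 × 1.9 = 1.163 m³/s
w_6 = (14.1 − 11.3)/2 = 1.4 m; q_6 = 0.37 × 1.70 × 1.4 = 0.8806 m³/s
w_7 = (15.9 − 13.0)/2 = 1.45 m; q_7 = 0.35 × 1.26 × 1.45 = 0.6395 m³/s
w_8 = (17.7 − 14.1)/2 = 1.8 m; q_8 = 0.30 × 1.22 × 1.8 = 0.6588 m³/s
w_9 = (17.7 − 15.9)/2 = 0.9 m; q_9 = 0.16 × 0.35 × 0.9 = 0.05040 m³/s
Q = Σ qᵢ = 9.104 m³/s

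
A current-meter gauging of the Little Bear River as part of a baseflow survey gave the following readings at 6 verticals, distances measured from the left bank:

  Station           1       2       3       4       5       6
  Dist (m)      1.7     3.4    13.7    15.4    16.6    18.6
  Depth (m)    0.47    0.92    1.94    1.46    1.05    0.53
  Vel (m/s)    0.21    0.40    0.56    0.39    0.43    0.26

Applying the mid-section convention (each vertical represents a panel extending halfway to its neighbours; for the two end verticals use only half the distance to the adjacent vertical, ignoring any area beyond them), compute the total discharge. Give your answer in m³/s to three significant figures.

10.5 m³/s

w_1 = (3.4 − 1.7)/2 = 0.85 m; q_1 = 0.21 × 0.47 × 0.85 = 0.08390 m³/s
w_2 = (13.7 − 1.7)/2 = 6 m; q_2 = 0.40 × 0.92 × 6 = 2.208 m³/s
w_3 = (15.4 − 3.4)/2 = 6 m; q_3 = 0.56 × 1.94 × 6 = 6.518 m³/s
w_4 = (16.6 − 13.7)/2 = 1.45 m; q_4 = 0.39 × 1.46 × 1.45 = 0.8256 m³/s
w_5 = (18.6 − 15.4)/2 = 1.6 m; q_5 = 0.43 × 1.05 × 1.6 = 0.7224 m³/s
w_6 = (18.6 − 16.6)/2 = 1 m; q_6 = 0.26 × 0.53 × 1 = 0.1378 m³/s
Q = Σ qᵢ = 10.50 m³/s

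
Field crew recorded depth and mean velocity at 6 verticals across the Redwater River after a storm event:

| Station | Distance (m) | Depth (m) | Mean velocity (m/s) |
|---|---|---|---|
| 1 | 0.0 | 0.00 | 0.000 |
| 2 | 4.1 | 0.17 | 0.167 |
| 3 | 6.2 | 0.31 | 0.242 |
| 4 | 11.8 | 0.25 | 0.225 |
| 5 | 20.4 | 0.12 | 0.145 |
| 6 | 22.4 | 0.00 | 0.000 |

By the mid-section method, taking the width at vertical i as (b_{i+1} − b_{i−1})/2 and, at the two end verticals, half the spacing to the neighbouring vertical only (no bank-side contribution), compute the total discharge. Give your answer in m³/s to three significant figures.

0.868 m³/s

w_2 = (6.2 − 0.0)/2 = 3.1 m; q_2 = 0.167 × 0.17 × 3.1 = 0.08801 m³/s
w_3 = (11.8 − 4.1)/2 = 3.85 m; q_3 = 0.242 × 0.31 × 3.85 = 0.2888 m³/s
w_4 = (20.4 − 6.2)/2 = 7.1 m; q_4 = 0.225 × 0.25 × 7.1 = 0.3994 m³/s
w_5 = (22.4 − 11.8)/2 = 5.3 m; q_5 = 0.145 × 0.12 × 5.3 = 0.09222 m³/s
Stations 1, 6 contribute zero (depth or velocity is 0).
Q = Σ qᵢ = 0.8684 m³/s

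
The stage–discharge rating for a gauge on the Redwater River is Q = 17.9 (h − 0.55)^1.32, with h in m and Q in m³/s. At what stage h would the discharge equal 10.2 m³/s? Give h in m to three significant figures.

h − h₀ = (Q/C)^(1/b) = (10.2/17.9)^(1/1.32) = 0.6531 m
h = 0.55 + 0.6531 = 1.203 m

1.20 m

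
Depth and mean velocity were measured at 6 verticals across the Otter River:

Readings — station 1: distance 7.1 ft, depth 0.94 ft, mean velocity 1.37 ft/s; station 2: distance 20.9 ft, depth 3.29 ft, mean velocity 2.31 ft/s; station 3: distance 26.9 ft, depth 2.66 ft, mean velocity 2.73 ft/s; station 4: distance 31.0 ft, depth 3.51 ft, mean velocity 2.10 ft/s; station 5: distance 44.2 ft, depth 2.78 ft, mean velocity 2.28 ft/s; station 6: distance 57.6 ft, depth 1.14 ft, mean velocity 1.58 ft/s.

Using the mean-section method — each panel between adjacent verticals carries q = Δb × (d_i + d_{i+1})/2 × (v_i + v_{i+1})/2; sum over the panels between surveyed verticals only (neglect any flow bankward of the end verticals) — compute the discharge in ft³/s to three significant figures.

Panel 1-2: Δb = 13.8 ft, d̄ = (0.94+3.29)/2 = 2.115, v̄ = (1.37+2.31)/2 = 1.84 → q = 13.8×2.115×1.84 = 53.70 ft³/s
Panel 2-3: Δb = 6 ft, d̄ = (3.29+2.66)/2 = 2.975, v̄ = (2.31+2.73)/2 = 2.52 → q = 6×2.975×2.52 = 44.98 ft³/s
Panel 3-4: Δb = 4.1 ft, d̄ = (2.66+3.51)/2 = 3.085, v̄ = (2.73+2.10)/2 = 2.415 → q = 4.1×3.085×2.415 = 30.55 ft³/s
Panel 4-5: Δb = 13.2 ft, d̄ = (3.51+2.78)/2 = 3.145, v̄ = (2.10+2.28)/2 = 2.19 → q = 13.2×3.145×2.19 = 90.92 ft³/s
Panel 5-6: Δb = 13.4 ft, d̄ = (2.78+1.14)/2 = 1.96, v̄ = (2.28+1.58)/2 = 1.93 → q = 13.4×1.96×1.93 = 50.69 ft³/s
Q = Σ q = 270.8 ft³/s

271 ft³/s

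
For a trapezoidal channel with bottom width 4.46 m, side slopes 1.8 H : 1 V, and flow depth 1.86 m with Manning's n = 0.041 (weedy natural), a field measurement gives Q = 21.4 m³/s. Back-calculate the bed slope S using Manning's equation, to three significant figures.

0.00287

A = (b + z·y)·y = (4.46 + 1.8×1.86)×1.86 = 14.52 m²
P = b + 2y√(1+z²) = 4.46 + 2×1.86×√(1+1.8²) = 12.12 m
R = A/P = 14.52/12.12 = 1.198 m
S = (Q·n / (1·A·R^(2/3)))² = (21.4×0.041 / (1×14.52×1.128))² = 0.002868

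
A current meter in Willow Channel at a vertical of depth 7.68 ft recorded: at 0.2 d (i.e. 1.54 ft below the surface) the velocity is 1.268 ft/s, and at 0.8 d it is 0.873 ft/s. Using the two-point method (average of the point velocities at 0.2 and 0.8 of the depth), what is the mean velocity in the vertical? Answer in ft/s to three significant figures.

1.07 ft/s

v̄ = (1.268 + 0.873) / 2 = 1.071 ft/s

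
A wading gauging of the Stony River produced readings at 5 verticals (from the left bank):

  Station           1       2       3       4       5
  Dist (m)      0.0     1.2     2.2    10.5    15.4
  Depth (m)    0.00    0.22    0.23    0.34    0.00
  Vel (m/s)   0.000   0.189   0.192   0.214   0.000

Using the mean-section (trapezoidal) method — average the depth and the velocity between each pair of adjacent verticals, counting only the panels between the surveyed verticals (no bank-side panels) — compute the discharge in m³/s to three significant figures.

Panel 1-2: Δb = 1.2 m, d̄ = (0.00+0.22)/2 = 0.11, v̄ = (0.000+0.189)/2 = 0.0945 → q = 1.2×0.11×0.0945 = 0.01247 m³/s
Panel 2-3: Δb = 1 m, d̄ = (0.22+0.23)/2 = 0.225, v̄ = (0.189+0.192)/2 = 0.1905 → q = 1×0.225×0.1905 = 0.04286 m³/s
Panel 3-4: Δb = 8.3 m, d̄ = (0.23+0.34)/2 = 0.285, v̄ = (0.192+0.214)/2 = 0.203 → q = 8.3×0.285×0.203 = 0.4802 m³/s
Panel 4-5: Δb = 4.9 m, d̄ = (0.34+0.00)/2 = 0.17, v̄ = (0.214+0.000)/2 = 0.107 → q = 4.9×0.17×0.107 = 0.08913 m³/s
Q = Σ q = 0.6247 m³/s

0.625 m³/s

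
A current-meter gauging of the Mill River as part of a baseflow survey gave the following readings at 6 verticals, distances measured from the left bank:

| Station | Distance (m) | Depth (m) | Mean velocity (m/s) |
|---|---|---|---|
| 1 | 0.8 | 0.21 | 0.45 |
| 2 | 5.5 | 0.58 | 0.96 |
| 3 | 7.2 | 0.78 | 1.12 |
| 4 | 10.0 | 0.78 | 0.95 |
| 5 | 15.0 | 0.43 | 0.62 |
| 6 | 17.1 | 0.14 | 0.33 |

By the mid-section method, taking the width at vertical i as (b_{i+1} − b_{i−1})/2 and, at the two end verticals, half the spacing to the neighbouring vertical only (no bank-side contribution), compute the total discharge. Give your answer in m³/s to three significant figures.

7.85 m³/s

w_1 = (5.5 − 0.8)/2 = 2.35 m; q_1 = 0.45 × 0.21 × 2.35 = 0.2221 m³/s
w_2 = (7.2 − 0.8)/2 = 3.2 m; q_2 = 0.96 × 0.58 × 3.2 = 1.782 m³/s
w_3 = (10.0 − 5.5)/2 = 2.25 m; q_3 = 1.12 × 0.78 × 2.25 = 1.966 m³/s
w_4 = (15.0 − 7.2)/2 = 3.9 m; q_4 = 0.95 × 0.78 × 3.9 = 2.890 m³/s
w_5 = (17.1 − 10.0)/2 = 3.55 m; q_5 = 0.62 × 0.43 × 3.55 = 0.9464 m³/s
w_6 = (17.1 − 15.0)/2 = 1.05 m; q_6 = 0.33 × 0.14 × 1.05 = 0.04851 m³/s
Q = Σ qᵢ = 7.854 m³/s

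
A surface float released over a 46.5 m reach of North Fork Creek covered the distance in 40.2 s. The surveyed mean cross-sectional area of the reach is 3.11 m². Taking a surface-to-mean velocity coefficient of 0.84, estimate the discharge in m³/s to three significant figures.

3.02 m³/s

v_surface = L / t̄ = 46.5 / 40.2 = 1.157 m/s
v_mean = 0.84 × 1.157 = 0.9716 m/s
Q = A × v_mean = 3.11 × 0.9716 = 3.022 m³/s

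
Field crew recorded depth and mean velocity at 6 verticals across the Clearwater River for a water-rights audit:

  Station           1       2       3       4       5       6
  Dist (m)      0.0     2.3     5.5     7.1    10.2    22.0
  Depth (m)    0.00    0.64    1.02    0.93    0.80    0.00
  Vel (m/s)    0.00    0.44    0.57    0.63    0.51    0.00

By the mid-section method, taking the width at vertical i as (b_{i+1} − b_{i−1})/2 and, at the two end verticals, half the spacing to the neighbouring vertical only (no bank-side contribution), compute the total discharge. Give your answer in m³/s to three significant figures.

6.59 m³/s

w_2 = (5.5 − 0.0)/2 = 2.75 m; q_2 = 0.44 × 0.64 × 2.75 = 0.7744 m³/s
w_3 = (7.1 − 2.3)/2 = 2.4 m; q_3 = 0.57 × 1.02 × 2.4 = 1.395 m³/s
w_4 = (10.2 − 5.5)/2 = 2.35 m; q_4 = 0.63 × 0.93 × 2.35 = 1.377 m³/s
w_5 = (22.0 − 7.1)/2 = 7.45 m; q_5 = 0.51 × 0.80 × 7.45 = 3.040 m³/s
Stations 1, 6 contribute zero (depth or velocity is 0).
Q = Σ qᵢ = 6.586 m³/s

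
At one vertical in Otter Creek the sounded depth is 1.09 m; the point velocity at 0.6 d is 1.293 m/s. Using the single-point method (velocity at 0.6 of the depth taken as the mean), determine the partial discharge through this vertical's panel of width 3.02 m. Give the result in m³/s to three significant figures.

4.26 m³/s

v̄ = v₀.₆ = 1.293 m/s
q = v̄ × d × w = 1.293 × 1.09 × 3.02 = 4.256 m³/s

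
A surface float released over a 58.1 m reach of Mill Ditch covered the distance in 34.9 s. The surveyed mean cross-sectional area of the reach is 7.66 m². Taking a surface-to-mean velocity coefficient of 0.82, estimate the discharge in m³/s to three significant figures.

10.5 m³/s

v_surface = L / t̄ = 58.1 / 34.9 = 1.665 m/s
v_mean = 0.82 × 1.665 = 1.365 m/s
Q = A × v_mean = 7.66 × 1.365 = 10.46 m³/s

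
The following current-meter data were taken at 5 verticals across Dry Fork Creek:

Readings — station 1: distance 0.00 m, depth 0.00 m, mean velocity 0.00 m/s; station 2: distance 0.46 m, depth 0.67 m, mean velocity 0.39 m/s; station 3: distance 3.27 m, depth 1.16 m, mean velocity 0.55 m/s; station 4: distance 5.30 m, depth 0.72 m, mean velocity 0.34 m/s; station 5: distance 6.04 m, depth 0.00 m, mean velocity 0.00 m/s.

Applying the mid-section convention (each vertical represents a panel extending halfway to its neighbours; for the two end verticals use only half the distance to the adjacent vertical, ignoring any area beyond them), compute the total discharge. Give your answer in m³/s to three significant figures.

2.31 m³/s

w_2 = (3.27 − 0.00)/2 = 1.635 m; q_2 = 0.39 × 0.67 × 1.635 = 0.4272 m³/s
w_3 = (5.30 − 0.46)/2 = 2.42 m; q_3 = 0.55 × 1.16 × 2.42 = 1.544 m³/s
w_4 = (6.04 − 3.27)/2 = 1.385 m; q_4 = 0.34 × 0.72 × 1.385 = 0.3390 m³/s
Stations 1, 5 contribute zero (depth or velocity is 0).
Q = Σ qᵢ = 2.310 m³/s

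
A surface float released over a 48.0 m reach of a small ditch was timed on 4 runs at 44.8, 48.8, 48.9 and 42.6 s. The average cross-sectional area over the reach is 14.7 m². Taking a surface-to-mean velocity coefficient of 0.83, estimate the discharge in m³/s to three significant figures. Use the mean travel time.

12.7 m³/s

t̄ = (44.8 + 48.8 + 48.9 + 42.6) / 4 = 46.275 s
v_surface = L / t̄ = 48.0 / 46.275 = 1.037 m/s
v_mean = 0.83 × 1.037 = 0.8609 m/s
Q = A × v_mean = 14.7 × 0.8609 = 12.66 m³/s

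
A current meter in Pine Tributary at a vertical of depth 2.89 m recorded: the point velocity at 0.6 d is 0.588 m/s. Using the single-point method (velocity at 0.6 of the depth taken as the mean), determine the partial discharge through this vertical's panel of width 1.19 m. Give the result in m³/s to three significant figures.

v̄ = v₀.₆ = 0.588 m/s
q = v̄ × d × w = 0.5880 × 2.89 × 1.19 = 2.022 m³/s

2.02 m³/s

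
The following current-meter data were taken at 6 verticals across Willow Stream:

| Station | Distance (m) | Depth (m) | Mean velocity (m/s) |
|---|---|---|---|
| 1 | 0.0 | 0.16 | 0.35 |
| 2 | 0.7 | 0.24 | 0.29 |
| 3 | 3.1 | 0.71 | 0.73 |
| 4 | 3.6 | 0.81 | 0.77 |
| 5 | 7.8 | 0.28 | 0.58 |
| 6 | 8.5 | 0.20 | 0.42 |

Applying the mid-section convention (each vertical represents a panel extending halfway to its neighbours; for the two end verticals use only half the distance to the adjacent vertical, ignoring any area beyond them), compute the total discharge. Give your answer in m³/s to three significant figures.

2.77 m³/s

w_1 = (0.7 − 0.0)/2 = 0.35 m; q_1 = 0.35 × 0.16 × 0.35 = 0.01960 m³/s
w_2 = (3.1 − 0.0)/2 = 1.55 m; q_2 = 0.29 × 0.24 × 1.55 = 0.1079 m³/s
w_3 = (3.6 − 0.7)/2 = 1.45 m; q_3 = 0.73 × 0.71 × 1.45 = 0.7515 m³/s
w_4 = (7.8 − 3.1)/2 = 2.35 m; q_4 = 0.77 × 0.81 × 2.35 = 1.466 m³/s
w_5 = (8.5 − 3.6)/2 = 2.45 m; q_5 = 0.58 × 0.28 × 2.45 = 0.3979 m³/s
w_6 = (8.5 − 7.8)/2 = 0.35 m; q_6 = 0.42 × 0.20 × 0.35 = 0.02940 m³/s
Q = Σ qᵢ = 2.772 m³/s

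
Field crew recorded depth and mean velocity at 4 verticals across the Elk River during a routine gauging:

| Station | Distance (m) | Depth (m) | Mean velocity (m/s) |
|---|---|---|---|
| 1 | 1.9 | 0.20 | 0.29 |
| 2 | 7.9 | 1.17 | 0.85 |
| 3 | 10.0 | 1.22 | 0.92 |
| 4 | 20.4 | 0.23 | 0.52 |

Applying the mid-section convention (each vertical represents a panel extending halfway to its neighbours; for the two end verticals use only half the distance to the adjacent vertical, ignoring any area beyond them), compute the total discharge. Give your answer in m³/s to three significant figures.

w_1 = (7.9 − 1.9)/2 = 3 m; q_1 = 0.29 × 0.20 × 3 = 0.1740 m³/s
w_2 = (10.0 − 1.9)/2 = 4.05 m; q_2 = 0.85 × 1.17 × 4.05 = 4.028 m³/s
w_3 = (20.4 − 7.9)/2 = 6.25 m; q_3 = 0.92 × 1.22 × 6.25 = 7.015 m³/s
w_4 = (20.4 − 10.0)/2 = 5.2 m; q_4 = 0.52 × 0.23 × 5.2 = 0.6219 m³/s
Q = Σ qᵢ = 11.84 m³/s

11.8 m³/s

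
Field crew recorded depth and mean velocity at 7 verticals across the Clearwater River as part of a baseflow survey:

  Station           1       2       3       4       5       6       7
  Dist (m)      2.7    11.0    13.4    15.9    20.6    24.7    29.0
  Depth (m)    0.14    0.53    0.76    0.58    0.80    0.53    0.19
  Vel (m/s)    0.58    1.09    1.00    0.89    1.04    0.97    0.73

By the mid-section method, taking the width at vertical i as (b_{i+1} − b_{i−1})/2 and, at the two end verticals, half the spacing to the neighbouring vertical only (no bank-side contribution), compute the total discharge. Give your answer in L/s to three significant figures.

13300 L/s

w_1 = (11.0 − 2.7)/2 = 4.15 m; q_1 = 0.58 × 0.14 × 4.15 = 0.3370 m³/s
w_2 = (13.4 − 2.7)/2 = 5.35 m; q_2 = 1.09 × 0.53 × 5.35 = 3.091 m³/s
w_3 = (15.9 − 11.0)/2 = 2.45 m; q_3 = 1.00 × 0.76 × 2.45 = 1.862 m³/s
w_4 = (20.6 − 13.4)/2 = 3.6 m; q_4 = 0.89 × 0.58 × 3.6 = 1.858 m³/s
w_5 = (24.7 − 15.9)/2 = 4.4 m; q_5 = 1.04 × 0.80 × 4.4 = 3.661 m³/s
w_6 = (29.0 − 20.6)/2 = 4.2 m; q_6 = 0.97 × 0.53 × 4.2 = 2.159 m³/s
w_7 = (29.0 − 24.7)/2 = 2.15 m; q_7 = 0.73 × 0.19 × 2.15 = 0.2982 m³/s
Q = Σ qᵢ = 13.27 m³/s
= 13.27 × 1000 = 13270 L/s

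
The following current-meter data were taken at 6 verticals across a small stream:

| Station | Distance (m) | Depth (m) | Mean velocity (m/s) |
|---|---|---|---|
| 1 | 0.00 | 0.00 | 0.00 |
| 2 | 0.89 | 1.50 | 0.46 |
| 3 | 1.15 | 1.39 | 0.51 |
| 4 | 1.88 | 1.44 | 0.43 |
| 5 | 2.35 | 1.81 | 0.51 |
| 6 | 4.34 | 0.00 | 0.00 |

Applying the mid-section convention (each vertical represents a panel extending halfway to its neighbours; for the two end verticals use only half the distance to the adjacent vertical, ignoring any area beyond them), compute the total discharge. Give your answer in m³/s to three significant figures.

2.25 m³/s

w_2 = (1.15 − 0.00)/2 = 0.575 m; q_2 = 0.46 × 1.50 × 0.575 = 0.3968 m³/s
w_3 = (1.88 − 0.89)/2 = 0.495 m; q_3 = 0.51 × 1.39 × 0.495 = 0.3509 m³/s
w_4 = (2.35 − 1.15)/2 = 0.6 m; q_4 = 0.43 × 1.44 × 0.6 = 0.3715 m³/s
w_5 = (4.34 − 1.88)/2 = 1.23 m; q_5 = 0.51 × 1.81 × 1.23 = 1.135 m³/s
Stations 1, 6 contribute zero (depth or velocity is 0).
Q = Σ qᵢ = 2.255 m³/s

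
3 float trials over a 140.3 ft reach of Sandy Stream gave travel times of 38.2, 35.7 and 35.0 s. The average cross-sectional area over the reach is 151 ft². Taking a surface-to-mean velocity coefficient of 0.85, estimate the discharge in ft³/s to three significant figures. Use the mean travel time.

496 ft³/s

t̄ = (38.2 + 35.7 + 35.0) / 3 = 36.3 s
v_surface = L / t̄ = 140.3 / 36.3 = 3.865 ft/s
v_mean = 0.85 × 3.865 = 3.285 ft/s
Q = A × v_mean = 151 × 3.285 = 496.1 ft³/s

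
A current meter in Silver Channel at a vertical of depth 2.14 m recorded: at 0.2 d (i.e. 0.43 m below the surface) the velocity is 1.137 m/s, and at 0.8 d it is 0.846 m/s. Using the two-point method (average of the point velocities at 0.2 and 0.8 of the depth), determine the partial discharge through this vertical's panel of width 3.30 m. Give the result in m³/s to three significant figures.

7.00 m³/s

v̄ = (1.137 + 0.846) / 2 = 0.9915 m/s
q = v̄ × d × w = 0.9915 × 2.14 × 3.30 = 7.002 m³/s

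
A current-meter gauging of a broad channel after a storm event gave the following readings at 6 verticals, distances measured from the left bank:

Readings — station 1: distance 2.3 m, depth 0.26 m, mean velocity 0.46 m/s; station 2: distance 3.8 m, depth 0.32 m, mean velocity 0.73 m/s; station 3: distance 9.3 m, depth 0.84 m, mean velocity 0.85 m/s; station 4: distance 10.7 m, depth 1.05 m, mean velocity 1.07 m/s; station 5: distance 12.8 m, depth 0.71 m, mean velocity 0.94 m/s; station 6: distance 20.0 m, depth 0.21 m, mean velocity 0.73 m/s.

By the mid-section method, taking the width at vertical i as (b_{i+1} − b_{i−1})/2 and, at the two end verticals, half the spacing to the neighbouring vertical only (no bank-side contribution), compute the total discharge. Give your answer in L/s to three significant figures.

8990 L/s

w_1 = (3.8 − 2.3)/2 = 0.75 m; q_1 = 0.46 × 0.26 × 0.75 = 0.08970 m³/s
w_2 = (9.3 − 2.3)/2 = 3.5 m; q_2 = 0.73 × 0.32 × 3.5 = 0.8176 m³/s
w_3 = (10.7 − 3.8)/2 = 3.45 m; q_3 = 0.85 × 0.84 × 3.45 = 2.463 m³/s
w_4 = (12.8 − 9.3)/2 = 1.75 m; q_4 = 1.07 × 1.05 × 1.75 = 1.966 m³/s
w_5 = (20.0 − 10.7)/2 = 4.65 m; q_5 = 0.94 × 0.71 × 4.65 = 3.103 m³/s
w_6 = (20.0 − 12.8)/2 = 3.6 m; q_6 = 0.73 × 0.21 × 3.6 = 0.5519 m³/s
Q = Σ qᵢ = 8.992 m³/s
= 8.992 × 1000 = 8992 L/s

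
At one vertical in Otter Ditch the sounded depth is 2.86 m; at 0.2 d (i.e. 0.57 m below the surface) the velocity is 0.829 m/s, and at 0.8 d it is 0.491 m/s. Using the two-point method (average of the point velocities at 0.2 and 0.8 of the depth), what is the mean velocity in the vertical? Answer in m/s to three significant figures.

v̄ = (0.829 + 0.491) / 2 = 0.6600 m/s

0.660 m/s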